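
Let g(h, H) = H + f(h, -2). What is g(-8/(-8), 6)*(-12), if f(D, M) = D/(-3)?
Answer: -68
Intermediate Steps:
f(D, M) = -D/3 (f(D, M) = D*(-⅓) = -D/3)
g(h, H) = H - h/3
g(-8/(-8), 6)*(-12) = (6 - (-8)/(3*(-8)))*(-12) = (6 - (-8)*(-1)/(3*8))*(-12) = (6 - ⅓*1)*(-12) = (6 - ⅓)*(-12) = (17/3)*(-12) = -68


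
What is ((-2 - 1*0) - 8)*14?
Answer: -140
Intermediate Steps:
((-2 - 1*0) - 8)*14 = ((-2 + 0) - 8)*14 = (-2 - 8)*14 = -10*14 = -140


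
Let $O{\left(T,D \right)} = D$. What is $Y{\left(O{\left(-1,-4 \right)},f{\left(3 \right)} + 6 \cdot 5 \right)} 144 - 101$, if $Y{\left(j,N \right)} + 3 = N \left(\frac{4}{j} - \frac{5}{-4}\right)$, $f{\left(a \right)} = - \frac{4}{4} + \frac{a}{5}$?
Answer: $\frac{2663}{5} \approx 532.6$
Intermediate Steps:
$f{\left(a \right)} = -1 + \frac{a}{5}$ ($f{\left(a \right)} = \left(-4\right) \frac{1}{4} + a \frac{1}{5} = -1 + \frac{a}{5}$)
$Y{\left(j,N \right)} = -3 + N \left(\frac{5}{4} + \frac{4}{j}\right)$ ($Y{\left(j,N \right)} = -3 + N \left(\frac{4}{j} - \frac{5}{-4}\right) = -3 + N \left(\frac{4}{j} - - \frac{5}{4}\right) = -3 + N \left(\frac{4}{j} + \frac{5}{4}\right) = -3 + N \left(\frac{5}{4} + \frac{4}{j}\right)$)
$Y{\left(O{\left(-1,-4 \right)},f{\left(3 \right)} + 6 \cdot 5 \right)} 144 - 101 = \left(-3 + \frac{5 \left(\left(-1 + \frac{1}{5} \cdot 3\right) + 6 \cdot 5\right)}{4} + \frac{4 \left(\left(-1 + \frac{1}{5} \cdot 3\right) + 6 \cdot 5\right)}{-4}\right) 144 - 101 = \left(-3 + \frac{5 \left(\left(-1 + \frac{3}{5}\right) + 30\right)}{4} + 4 \left(\left(-1 + \frac{3}{5}\right) + 30\right) \left(- \frac{1}{4}\right)\right) 144 - 101 = \left(-3 + \frac{5 \left(- \frac{2}{5} + 30\right)}{4} + 4 \left(- \frac{2}{5} + 30\right) \left(- \frac{1}{4}\right)\right) 144 - 101 = \left(-3 + \frac{5}{4} \cdot \frac{148}{5} + 4 \cdot \frac{148}{5} \left(- \frac{1}{4}\right)\right) 144 - 101 = \left(-3 + 37 - \frac{148}{5}\right) 144 - 101 = \frac{22}{5} \cdot 144 - 101 = \frac{3168}{5} - 101 = \frac{2663}{5}$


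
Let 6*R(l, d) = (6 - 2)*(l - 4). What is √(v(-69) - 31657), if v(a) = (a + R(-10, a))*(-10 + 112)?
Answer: I*√39647 ≈ 199.12*I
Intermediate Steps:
R(l, d) = -8/3 + 2*l/3 (R(l, d) = ((6 - 2)*(l - 4))/6 = (4*(-4 + l))/6 = (-16 + 4*l)/6 = -8/3 + 2*l/3)
v(a) = -952 + 102*a (v(a) = (a + (-8/3 + (⅔)*(-10)))*(-10 + 112) = (a + (-8/3 - 20/3))*102 = (a - 28/3)*102 = (-28/3 + a)*102 = -952 + 102*a)
√(v(-69) - 31657) = √((-952 + 102*(-69)) - 31657) = √((-952 - 7038) - 31657) = √(-7990 - 31657) = √(-39647) = I*√39647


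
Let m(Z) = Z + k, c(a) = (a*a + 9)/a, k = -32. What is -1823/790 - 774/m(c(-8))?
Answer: 4291913/259910 ≈ 16.513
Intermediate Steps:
c(a) = (9 + a²)/a (c(a) = (a² + 9)/a = (9 + a²)/a)
m(Z) = -32 + Z (m(Z) = Z - 32 = -32 + Z)
-1823/790 - 774/m(c(-8)) = -1823/790 - 774/(-32 + (-8 + 9/(-8))) = -1823*1/790 - 774/(-32 + (-8 + 9*(-⅛))) = -1823/790 - 774/(-32 + (-8 - 9/8)) = -1823/790 - 774/(-32 - 73/8) = -1823/790 - 774/(-329/8) = -1823/790 - 774*(-8/329) = -1823/790 + 6192/329 = 4291913/259910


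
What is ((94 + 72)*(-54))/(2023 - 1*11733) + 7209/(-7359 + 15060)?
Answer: 23171859/12462785 ≈ 1.8593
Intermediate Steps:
((94 + 72)*(-54))/(2023 - 1*11733) + 7209/(-7359 + 15060) = (166*(-54))/(2023 - 11733) + 7209/7701 = -8964/(-9710) + 7209*(1/7701) = -8964*(-1/9710) + 2403/2567 = 4482/4855 + 2403/2567 = 23171859/12462785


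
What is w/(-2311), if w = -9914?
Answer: 9914/2311 ≈ 4.2899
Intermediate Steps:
w/(-2311) = -9914/(-2311) = -9914*(-1/2311) = 9914/2311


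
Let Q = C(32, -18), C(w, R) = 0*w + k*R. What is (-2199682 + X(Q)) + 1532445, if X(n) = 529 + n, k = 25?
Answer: -667158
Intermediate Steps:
C(w, R) = 25*R (C(w, R) = 0*w + 25*R = 0 + 25*R = 25*R)
Q = -450 (Q = 25*(-18) = -450)
(-2199682 + X(Q)) + 1532445 = (-2199682 + (529 - 450)) + 1532445 = (-2199682 + 79) + 1532445 = -2199603 + 1532445 = -667158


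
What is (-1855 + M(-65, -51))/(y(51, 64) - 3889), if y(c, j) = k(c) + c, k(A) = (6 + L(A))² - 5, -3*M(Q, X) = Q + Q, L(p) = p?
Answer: 5435/1782 ≈ 3.0499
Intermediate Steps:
M(Q, X) = -2*Q/3 (M(Q, X) = -(Q + Q)/3 = -2*Q/3)
k(A) = -5 + (6 + A)² (k(A) = (6 + A)² - 5 = -5 + (6 + A)²)
y(c, j) = -5 + c + (6 + c)² (y(c, j) = (-5 + (6 + c)²) + c = -5 + c + (6 + c)²)
(-1855 + M(-65, -51))/(y(51, 64) - 3889) = (-1855 - ⅔*(-65))/((-5 + 51 + (6 + 51)²) - 3889) = (-1855 + 130/3)/((-5 + 51 + 57²) - 3889) = -5435/(3*((-5 + 51 + 3249) - 3889)) = -5435/(3*(3295 - 3889)) = -5435/3/(-594) = -5435/3*(-1/594) = 5435/1782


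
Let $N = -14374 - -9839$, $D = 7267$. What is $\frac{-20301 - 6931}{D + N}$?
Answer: $- \frac{6808}{683} \approx -9.9678$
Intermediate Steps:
$N = -4535$ ($N = -14374 + 9839 = -4535$)
$\frac{-20301 - 6931}{D + N} = \frac{-20301 - 6931}{7267 - 4535} = - \frac{27232}{2732} = \left(-27232\right) \frac{1}{2732} = - \frac{6808}{683}$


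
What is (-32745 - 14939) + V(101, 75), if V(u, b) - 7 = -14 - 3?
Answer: -47694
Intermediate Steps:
V(u, b) = -10 (V(u, b) = 7 + (-14 - 3) = 7 - 17 = -10)
(-32745 - 14939) + V(101, 75) = (-32745 - 14939) - 10 = -47684 - 10 = -47694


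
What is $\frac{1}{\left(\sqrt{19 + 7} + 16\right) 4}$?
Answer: $\frac{2}{115} - \frac{\sqrt{26}}{920} \approx 0.011849$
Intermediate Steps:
$\frac{1}{\left(\sqrt{19 + 7} + 16\right) 4} = \frac{1}{\left(\sqrt{26} + 16\right) 4} = \frac{1}{\left(16 + \sqrt{26}\right) 4} = \frac{1}{64 + 4 \sqrt{26}}$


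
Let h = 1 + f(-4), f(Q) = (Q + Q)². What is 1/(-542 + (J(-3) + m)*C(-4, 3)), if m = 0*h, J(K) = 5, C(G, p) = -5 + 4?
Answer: -1/547 ≈ -0.0018282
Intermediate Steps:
C(G, p) = -1
f(Q) = 4*Q² (f(Q) = (2*Q)² = 4*Q²)
h = 65 (h = 1 + 4*(-4)² = 1 + 4*16 = 1 + 64 = 65)
m = 0 (m = 0*65 = 0)
1/(-542 + (J(-3) + m)*C(-4, 3)) = 1/(-542 + (5 + 0)*(-1)) = 1/(-542 + 5*(-1)) = 1/(-542 - 5) = 1/(-547) = -1/547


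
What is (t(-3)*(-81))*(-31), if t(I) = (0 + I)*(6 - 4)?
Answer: -15066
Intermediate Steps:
t(I) = 2*I (t(I) = I*2 = 2*I)
(t(-3)*(-81))*(-31) = ((2*(-3))*(-81))*(-31) = -6*(-81)*(-31) = 486*(-31) = -15066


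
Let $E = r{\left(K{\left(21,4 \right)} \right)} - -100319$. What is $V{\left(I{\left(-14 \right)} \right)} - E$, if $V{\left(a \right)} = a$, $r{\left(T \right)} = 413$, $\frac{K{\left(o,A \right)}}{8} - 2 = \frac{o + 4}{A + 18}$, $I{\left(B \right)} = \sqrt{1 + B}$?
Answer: $-100732 + i \sqrt{13} \approx -1.0073 \cdot 10^{5} + 3.6056 i$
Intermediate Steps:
$K{\left(o,A \right)} = 16 + \frac{8 \left(4 + o\right)}{18 + A}$ ($K{\left(o,A \right)} = 16 + 8 \frac{o + 4}{A + 18} = 16 + 8 \frac{4 + o}{18 + A} = 16 + \frac{8 \left(4 + o\right)}{18 + A}$)
$E = 100732$ ($E = 413 - -100319 = 413 + 100319 = 100732$)
$V{\left(I{\left(-14 \right)} \right)} - E = \sqrt{1 - 14} - 100732 = \sqrt{-13} - 100732 = i \sqrt{13} - 100732 = -100732 + i \sqrt{13}$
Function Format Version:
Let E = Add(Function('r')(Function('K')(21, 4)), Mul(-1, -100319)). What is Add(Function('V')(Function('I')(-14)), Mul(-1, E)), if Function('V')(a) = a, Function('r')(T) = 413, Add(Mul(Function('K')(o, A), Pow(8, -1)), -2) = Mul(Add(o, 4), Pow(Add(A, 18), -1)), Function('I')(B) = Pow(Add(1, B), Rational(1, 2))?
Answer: Add(-100732, Mul(I, Pow(13, Rational(1, 2)))) ≈ Add(-1.0073e+5, Mul(3.6056, I))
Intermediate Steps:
Function('K')(o, A) = Add(16, Mul(8, Pow(Add(18, A), -1), Add(4, o))) (Function('K')(o, A) = Add(16, Mul(8, Mul(Add(o, 4), Pow(Add(A, 18), -1)))) = Add(16, Mul(8, Mul(Add(4, o), Pow(Add(18, A), -1)))) = Add(16, Mul(8, Mul(Pow(Add(18, A), -1), Add(4, o)))) = Add(16, Mul(8, Pow(Add(18, A), -1), Add(4, o))))
E = 100732 (E = Add(413, Mul(-1, -100319)) = Add(413, 100319) = 100732)
Add(Function('V')(Function('I')(-14)), Mul(-1, E)) = Add(Pow(Add(1, -14), Rational(1, 2)), Mul(-1, 100732)) = Add(Pow(-13, Rational(1, 2)), -100732) = Add(Mul(I, Pow(13, Rational(1, 2))), -100732) = Add(-100732, Mul(I, Pow(13, Rational(1, 2))))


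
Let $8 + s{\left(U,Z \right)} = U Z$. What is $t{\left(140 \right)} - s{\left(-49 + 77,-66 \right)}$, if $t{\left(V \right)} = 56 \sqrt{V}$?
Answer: $1856 + 112 \sqrt{35} \approx 2518.6$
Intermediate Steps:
$s{\left(U,Z \right)} = -8 + U Z$
$t{\left(140 \right)} - s{\left(-49 + 77,-66 \right)} = 56 \sqrt{140} - \left(-8 + \left(-49 + 77\right) \left(-66\right)\right) = 56 \cdot 2 \sqrt{35} - \left(-8 + 28 \left(-66\right)\right) = 112 \sqrt{35} - \left(-8 - 1848\right) = 112 \sqrt{35} - -1856 = 112 \sqrt{35} + 1856 = 1856 + 112 \sqrt{35}$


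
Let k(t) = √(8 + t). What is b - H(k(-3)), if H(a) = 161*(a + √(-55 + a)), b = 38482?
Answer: 38482 - 161*√5 - 161*I*√(55 - √5) ≈ 38122.0 - 1169.5*I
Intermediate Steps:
H(a) = 161*a + 161*√(-55 + a)
b - H(k(-3)) = 38482 - (161*√(8 - 3) + 161*√(-55 + √(8 - 3))) = 38482 - (161*√5 + 161*√(-55 + √5)) = 38482 + (-161*√5 - 161*√(-55 + √5)) = 38482 - 161*√5 - 161*√(-55 + √5)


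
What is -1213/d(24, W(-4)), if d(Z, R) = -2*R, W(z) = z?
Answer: -1213/8 ≈ -151.63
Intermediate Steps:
-1213/d(24, W(-4)) = -1213/((-2*(-4))) = -1213/8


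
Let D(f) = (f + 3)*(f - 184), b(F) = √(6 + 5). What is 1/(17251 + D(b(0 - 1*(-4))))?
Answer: 16710/278863729 + 181*√11/278863729 ≈ 6.2074e-5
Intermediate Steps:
b(F) = √11
D(f) = (-184 + f)*(3 + f) (D(f) = (3 + f)*(-184 + f) = (-184 + f)*(3 + f))
1/(17251 + D(b(0 - 1*(-4)))) = 1/(17251 + (-552 + (√11)² - 181*√11)) = 1/(17251 + (-552 + 11 - 181*√11)) = 1/(17251 + (-541 - 181*√11)) = 1/(16710 - 181*√11)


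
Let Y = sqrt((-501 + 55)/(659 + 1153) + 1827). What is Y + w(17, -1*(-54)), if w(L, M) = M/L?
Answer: 54/17 + sqrt(1499465334)/906 ≈ 45.917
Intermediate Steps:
Y = sqrt(1499465334)/906 (Y = sqrt(-446/1812 + 1827) = sqrt(-446*1/1812 + 1827) = sqrt(-223/906 + 1827) = sqrt(1655039/906) = sqrt(1499465334)/906 ≈ 42.741)
Y + w(17, -1*(-54)) = sqrt(1499465334)/906 - 1*(-54)/17 = sqrt(1499465334)/906 + 54*(1/17) = sqrt(1499465334)/906 + 54/17 = 54/17 + sqrt(1499465334)/906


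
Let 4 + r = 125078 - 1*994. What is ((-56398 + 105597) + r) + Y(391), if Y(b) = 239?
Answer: 173518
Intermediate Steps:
r = 124080 (r = -4 + (125078 - 1*994) = -4 + (125078 - 994) = -4 + 124084 = 124080)
((-56398 + 105597) + r) + Y(391) = ((-56398 + 105597) + 124080) + 239 = (49199 + 124080) + 239 = 173279 + 239 = 173518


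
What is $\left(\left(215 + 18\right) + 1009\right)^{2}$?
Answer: $1542564$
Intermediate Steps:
$\left(\left(215 + 18\right) + 1009\right)^{2} = \left(233 + 1009\right)^{2} = 1242^{2} = 1542564$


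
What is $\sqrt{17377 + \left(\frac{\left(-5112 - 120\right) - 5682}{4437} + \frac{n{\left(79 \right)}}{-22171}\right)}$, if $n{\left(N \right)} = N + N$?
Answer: $\frac{\sqrt{64643105489994453}}{1928877} \approx 131.81$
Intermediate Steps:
$n{\left(N \right)} = 2 N$
$\sqrt{17377 + \left(\frac{\left(-5112 - 120\right) - 5682}{4437} + \frac{n{\left(79 \right)}}{-22171}\right)} = \sqrt{17377 + \left(\frac{\left(-5112 - 120\right) - 5682}{4437} + \frac{2 \cdot 79}{-22171}\right)} = \sqrt{17377 + \left(\left(-5232 - 5682\right) \frac{1}{4437} + 158 \left(- \frac{1}{22171}\right)\right)} = \sqrt{17377 - \frac{4758340}{1928877}} = \sqrt{\frac{33513337289}{1928877}} = \frac{\sqrt{64643105489994453}}{1928877}$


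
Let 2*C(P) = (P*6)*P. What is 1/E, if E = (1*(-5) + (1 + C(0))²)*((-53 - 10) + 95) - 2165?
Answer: -1/2293 ≈ -0.00043611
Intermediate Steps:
C(P) = 3*P² (C(P) = ((P*6)*P)/2 = ((6*P)*P)/2 = (6*P²)/2 = 3*P²)
E = -2293 (E = (1*(-5) + (1 + 3*0²)²)*((-53 - 10) + 95) - 2165 = (-5 + (1 + 3*0)²)*(-63 + 95) - 2165 = (-5 + (1 + 0)²)*32 - 2165 = (-5 + 1²)*32 - 2165 = (-5 + 1)*32 - 2165 = -4*32 - 2165 = -128 - 2165 = -2293)
1/E = 1/(-2293) = -1/2293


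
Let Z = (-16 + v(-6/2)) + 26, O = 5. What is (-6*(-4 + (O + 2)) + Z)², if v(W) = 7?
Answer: 1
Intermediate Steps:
Z = 17 (Z = (-16 + 7) + 26 = -9 + 26 = 17)
(-6*(-4 + (O + 2)) + Z)² = (-6*(-4 + (5 + 2)) + 17)² = (-6*(-4 + 7) + 17)² = (-6*3 + 17)² = (-18 + 17)² = (-1)² = 1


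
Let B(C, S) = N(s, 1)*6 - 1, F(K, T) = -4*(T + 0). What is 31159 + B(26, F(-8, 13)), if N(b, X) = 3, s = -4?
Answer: 31176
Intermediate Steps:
F(K, T) = -4*T
B(C, S) = 17 (B(C, S) = 3*6 - 1 = 18 - 1 = 17)
31159 + B(26, F(-8, 13)) = 31159 + 17 = 31176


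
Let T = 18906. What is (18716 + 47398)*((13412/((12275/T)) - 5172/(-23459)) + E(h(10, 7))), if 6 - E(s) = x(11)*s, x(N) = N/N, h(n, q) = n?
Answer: 393202852170658272/287959225 ≈ 1.3655e+9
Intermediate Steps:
x(N) = 1
E(s) = 6 - s
(18716 + 47398)*((13412/((12275/T)) - 5172/(-23459)) + E(h(10, 7))) = (18716 + 47398)*((13412/((12275/18906)) - 5172/(-23459)) + (6 - 1*10)) = 66114*((13412/((12275*(1/18906))) - 5172*(-1/23459)) + (6 - 10)) = 66114*((13412/(12275/18906) + 5172/23459) - 4) = 66114*((13412*(18906/12275) + 5172/23459) - 4) = 66114*((253567272/12275 + 5172/23459) - 4) = 66114*(5948498120148/287959225 - 4) = 66114*(5947346283248/287959225) = 393202852170658272/287959225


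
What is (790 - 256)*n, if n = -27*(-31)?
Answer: 446958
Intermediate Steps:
n = 837
(790 - 256)*n = (790 - 256)*837 = 534*837 = 446958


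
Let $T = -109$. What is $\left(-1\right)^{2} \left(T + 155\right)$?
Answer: $46$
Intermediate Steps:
$\left(-1\right)^{2} \left(T + 155\right) = \left(-1\right)^{2} \left(-109 + 155\right) = 1 \cdot 46 = 46$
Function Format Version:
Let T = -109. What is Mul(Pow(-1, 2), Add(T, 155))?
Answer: 46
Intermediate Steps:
Mul(Pow(-1, 2), Add(T, 155)) = Mul(Pow(-1, 2), Add(-109, 155)) = Mul(1, 46) = 46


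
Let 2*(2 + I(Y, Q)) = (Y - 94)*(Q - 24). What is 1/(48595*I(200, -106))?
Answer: -1/334916740 ≈ -2.9858e-9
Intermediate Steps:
I(Y, Q) = -2 + (-94 + Y)*(-24 + Q)/2 (I(Y, Q) = -2 + ((Y - 94)*(Q - 24))/2 = -2 + ((-94 + Y)*(-24 + Q))/2 = -2 + (-94 + Y)*(-24 + Q)/2)
1/(48595*I(200, -106)) = 1/(48595*(1126 - 47*(-106) - 12*200 + (½)*(-106)*200)) = 1/(48595*(1126 + 4982 - 2400 - 10600)) = (1/48595)/(-6892) = (1/48595)*(-1/6892) = -1/334916740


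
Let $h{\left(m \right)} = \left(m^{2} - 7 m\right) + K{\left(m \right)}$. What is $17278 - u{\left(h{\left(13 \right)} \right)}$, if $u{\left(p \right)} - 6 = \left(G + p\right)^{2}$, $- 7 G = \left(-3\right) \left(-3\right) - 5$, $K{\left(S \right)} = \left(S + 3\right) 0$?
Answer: $\frac{552564}{49} \approx 11277.0$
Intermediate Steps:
$K{\left(S \right)} = 0$ ($K{\left(S \right)} = \left(3 + S\right) 0 = 0$)
$h{\left(m \right)} = m^{2} - 7 m$ ($h{\left(m \right)} = \left(m^{2} - 7 m\right) + 0 = m^{2} - 7 m$)
$G = - \frac{4}{7}$ ($G = - \frac{\left(-3\right) \left(-3\right) - 5}{7} = - \frac{9 - 5}{7} = \left(- \frac{1}{7}\right) 4 = - \frac{4}{7} \approx -0.57143$)
$u{\left(p \right)} = 6 + \left(- \frac{4}{7} + p\right)^{2}$
$17278 - u{\left(h{\left(13 \right)} \right)} = 17278 - \left(6 + \frac{\left(-4 + 7 \cdot 13 \left(-7 + 13\right)\right)^{2}}{49}\right) = 17278 - \left(6 + \frac{\left(-4 + 7 \cdot 13 \cdot 6\right)^{2}}{49}\right) = 17278 - \left(6 + \frac{\left(-4 + 7 \cdot 78\right)^{2}}{49}\right) = 17278 - \left(6 + \frac{\left(-4 + 546\right)^{2}}{49}\right) = 17278 - \left(6 + \frac{542^{2}}{49}\right) = 17278 - \left(6 + \frac{1}{49} \cdot 293764\right) = 17278 - \left(6 + \frac{293764}{49}\right) = 17278 - \frac{294058}{49} = \frac{552564}{49}$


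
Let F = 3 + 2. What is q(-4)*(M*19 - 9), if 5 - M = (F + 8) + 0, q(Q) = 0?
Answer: 0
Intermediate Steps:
F = 5
M = -8 (M = 5 - ((5 + 8) + 0) = 5 - (13 + 0) = 5 - 1*13 = 5 - 13 = -8)
q(-4)*(M*19 - 9) = 0*(-8*19 - 9) = 0*(-152 - 9) = 0*(-161) = 0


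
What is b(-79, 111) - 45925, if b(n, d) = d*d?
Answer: -33604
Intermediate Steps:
b(n, d) = d**2
b(-79, 111) - 45925 = 111**2 - 45925 = 12321 - 45925 = -33604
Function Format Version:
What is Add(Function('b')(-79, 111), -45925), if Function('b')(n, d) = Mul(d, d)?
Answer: -33604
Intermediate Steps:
Function('b')(n, d) = Pow(d, 2)
Add(Function('b')(-79, 111), -45925) = Add(Pow(111, 2), -45925) = Add(12321, -45925) = -33604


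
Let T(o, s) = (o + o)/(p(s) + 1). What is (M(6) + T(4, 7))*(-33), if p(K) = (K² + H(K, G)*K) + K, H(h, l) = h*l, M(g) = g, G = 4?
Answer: -4578/23 ≈ -199.04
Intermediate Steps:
p(K) = K + 5*K² (p(K) = (K² + (K*4)*K) + K = (K² + (4*K)*K) + K = (K² + 4*K²) + K = 5*K² + K = K + 5*K²)
T(o, s) = 2*o/(1 + s*(1 + 5*s)) (T(o, s) = (o + o)/(s*(1 + 5*s) + 1) = (2*o)/(1 + s*(1 + 5*s)) = 2*o/(1 + s*(1 + 5*s)))
(M(6) + T(4, 7))*(-33) = (6 + 2*4/(1 + 7*(1 + 5*7)))*(-33) = (6 + 2*4/(1 + 7*(1 + 35)))*(-33) = (6 + 2*4/(1 + 7*36))*(-33) = (6 + 2*4/(1 + 252))*(-33) = (6 + 2*4/253)*(-33) = (6 + 2*4*(1/253))*(-33) = (6 + 8/253)*(-33) = (1526/253)*(-33) = -4578/23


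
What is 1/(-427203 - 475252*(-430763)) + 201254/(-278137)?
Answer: -4602137052268869/6360244235202565 ≈ -0.72358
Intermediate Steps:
1/(-427203 - 475252*(-430763)) + 201254/(-278137) = -1/430763/(-902455) + 201254*(-1/278137) = -1/902455*(-1/430763) - 201254/278137 = 1/388744223165 - 201254/278137 = -4602137052268869/6360244235202565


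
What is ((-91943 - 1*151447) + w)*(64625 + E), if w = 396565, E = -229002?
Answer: -25178446975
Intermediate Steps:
((-91943 - 1*151447) + w)*(64625 + E) = ((-91943 - 1*151447) + 396565)*(64625 - 229002) = ((-91943 - 151447) + 396565)*(-164377) = (-243390 + 396565)*(-164377) = 153175*(-164377) = -25178446975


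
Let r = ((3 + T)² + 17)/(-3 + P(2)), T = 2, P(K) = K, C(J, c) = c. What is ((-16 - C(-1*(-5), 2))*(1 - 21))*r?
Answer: -15120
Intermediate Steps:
r = -42 (r = ((3 + 2)² + 17)/(-3 + 2) = (5² + 17)/(-1) = (25 + 17)*(-1) = 42*(-1) = -42)
((-16 - C(-1*(-5), 2))*(1 - 21))*r = ((-16 - 1*2)*(1 - 21))*(-42) = ((-16 - 2)*(-20))*(-42) = -18*(-20)*(-42) = 360*(-42) = -15120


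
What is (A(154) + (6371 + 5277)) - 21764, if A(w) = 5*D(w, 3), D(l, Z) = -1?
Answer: -10121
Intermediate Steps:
A(w) = -5 (A(w) = 5*(-1) = -5)
(A(154) + (6371 + 5277)) - 21764 = (-5 + (6371 + 5277)) - 21764 = (-5 + 11648) - 21764 = 11643 - 21764 = -10121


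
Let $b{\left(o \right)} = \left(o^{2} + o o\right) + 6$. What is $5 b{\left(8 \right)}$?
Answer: $670$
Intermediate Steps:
$b{\left(o \right)} = 6 + 2 o^{2}$ ($b{\left(o \right)} = \left(o^{2} + o^{2}\right) + 6 = 2 o^{2} + 6 = 6 + 2 o^{2}$)
$5 b{\left(8 \right)} = 5 \left(6 + 2 \cdot 8^{2}\right) = 5 \left(6 + 2 \cdot 64\right) = 5 \left(6 + 128\right) = 5 \cdot 134 = 670$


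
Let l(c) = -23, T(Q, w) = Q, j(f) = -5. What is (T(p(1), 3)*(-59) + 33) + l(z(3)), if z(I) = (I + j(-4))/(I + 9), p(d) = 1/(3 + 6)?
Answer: 31/9 ≈ 3.4444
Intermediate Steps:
p(d) = ⅑ (p(d) = 1/9 = ⅑)
z(I) = (-5 + I)/(9 + I) (z(I) = (I - 5)/(I + 9) = (-5 + I)/(9 + I))
(T(p(1), 3)*(-59) + 33) + l(z(3)) = ((⅑)*(-59) + 33) - 23 = (-59/9 + 33) - 23 = 238/9 - 23 = 31/9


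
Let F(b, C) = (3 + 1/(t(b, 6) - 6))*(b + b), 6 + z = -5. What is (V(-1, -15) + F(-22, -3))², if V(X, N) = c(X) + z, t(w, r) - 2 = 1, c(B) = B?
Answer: 150544/9 ≈ 16727.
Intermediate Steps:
z = -11 (z = -6 - 5 = -11)
t(w, r) = 3 (t(w, r) = 2 + 1 = 3)
V(X, N) = -11 + X (V(X, N) = X - 11 = -11 + X)
F(b, C) = 16*b/3 (F(b, C) = (3 + 1/(3 - 6))*(b + b) = (3 + 1/(-3))*(2*b) = (3 - ⅓)*(2*b) = 8*(2*b)/3 = 16*b/3)
(V(-1, -15) + F(-22, -3))² = ((-11 - 1) + (16/3)*(-22))² = (-12 - 352/3)² = (-388/3)² = 150544/9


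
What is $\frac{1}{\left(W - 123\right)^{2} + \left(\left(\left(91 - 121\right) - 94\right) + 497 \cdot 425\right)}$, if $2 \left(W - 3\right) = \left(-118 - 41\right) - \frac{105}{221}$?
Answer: $\frac{48841}{12258900105} \approx 3.9841 \cdot 10^{-6}$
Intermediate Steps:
$W = - \frac{16959}{221}$ ($W = 3 + \frac{\left(-118 - 41\right) - \frac{105}{221}}{2} = 3 + \frac{-159 - \frac{105}{221}}{2} = 3 + \frac{1}{2} \left(- \frac{35244}{221}\right) = 3 - \frac{17622}{221} = - \frac{16959}{221} \approx -76.738$)
$\frac{1}{\left(W - 123\right)^{2} + \left(\left(\left(91 - 121\right) - 94\right) + 497 \cdot 425\right)} = \frac{1}{\left(- \frac{16959}{221} - 123\right)^{2} + \left(\left(\left(91 - 121\right) - 94\right) + 497 \cdot 425\right)} = \frac{1}{\left(- \frac{44142}{221}\right)^{2} + \left(\left(-30 - 94\right) + 211225\right)} = \frac{1}{\frac{1948516164}{48841} + \left(\left(-30 - 94\right) + 211225\right)} = \frac{1}{\frac{1948516164}{48841} + \left(-124 + 211225\right)} = \frac{1}{\frac{1948516164}{48841} + 211101} = \frac{1}{\frac{12258900105}{48841}} = \frac{48841}{12258900105}$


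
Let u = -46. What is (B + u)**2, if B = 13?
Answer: 1089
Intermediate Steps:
(B + u)**2 = (13 - 46)**2 = (-33)**2 = 1089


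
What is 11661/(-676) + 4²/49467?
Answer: -3413159/197868 ≈ -17.250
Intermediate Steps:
11661/(-676) + 4²/49467 = 11661*(-1/676) + 16*(1/49467) = -69/4 + 16/49467 = -3413159/197868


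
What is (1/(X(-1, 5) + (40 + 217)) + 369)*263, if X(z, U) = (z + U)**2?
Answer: 26494094/273 ≈ 97048.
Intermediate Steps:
X(z, U) = (U + z)**2
(1/(X(-1, 5) + (40 + 217)) + 369)*263 = (1/((5 - 1)**2 + (40 + 217)) + 369)*263 = (1/(4**2 + 257) + 369)*263 = (1/(16 + 257) + 369)*263 = (1/273 + 369)*263 = (100738/273)*263 = 26494094/273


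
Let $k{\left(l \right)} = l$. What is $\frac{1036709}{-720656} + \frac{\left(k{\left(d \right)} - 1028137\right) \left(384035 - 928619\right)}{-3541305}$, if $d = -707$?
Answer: $- \frac{134593816362451007}{850687565360} \approx -1.5822 \cdot 10^{5}$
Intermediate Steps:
$\frac{1036709}{-720656} + \frac{\left(k{\left(d \right)} - 1028137\right) \left(384035 - 928619\right)}{-3541305} = \frac{1036709}{-720656} + \frac{\left(-707 - 1028137\right) \left(384035 - 928619\right)}{-3541305} = 1036709 \left(- \frac{1}{720656}\right) + \left(-1028844\right) \left(-544584\right) \left(- \frac{1}{3541305}\right) = - \frac{1036709}{720656} + 560291980896 \left(- \frac{1}{3541305}\right) = - \frac{1036709}{720656} - \frac{186763993632}{1180435} = - \frac{134593816362451007}{850687565360}$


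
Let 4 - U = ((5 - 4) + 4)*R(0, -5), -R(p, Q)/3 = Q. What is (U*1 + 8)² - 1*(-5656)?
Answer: 9625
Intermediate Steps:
R(p, Q) = -3*Q
U = -71 (U = 4 - ((5 - 4) + 4)*(-3*(-5)) = 4 - (1 + 4)*15 = 4 - 5*15 = 4 - 1*75 = 4 - 75 = -71)
(U*1 + 8)² - 1*(-5656) = (-71*1 + 8)² - 1*(-5656) = (-71 + 8)² + 5656 = (-63)² + 5656 = 3969 + 5656 = 9625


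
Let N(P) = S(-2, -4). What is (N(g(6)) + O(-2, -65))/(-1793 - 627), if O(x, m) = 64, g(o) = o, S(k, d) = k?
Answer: -31/1210 ≈ -0.025620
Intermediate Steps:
N(P) = -2
(N(g(6)) + O(-2, -65))/(-1793 - 627) = (-2 + 64)/(-1793 - 627) = 62/(-2420) = 62*(-1/2420) = -31/1210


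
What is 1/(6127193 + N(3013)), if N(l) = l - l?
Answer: 1/6127193 ≈ 1.6321e-7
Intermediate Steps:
N(l) = 0
1/(6127193 + N(3013)) = 1/(6127193 + 0) = 1/6127193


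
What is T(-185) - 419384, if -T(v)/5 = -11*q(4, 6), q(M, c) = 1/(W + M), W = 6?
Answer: -838757/2 ≈ -4.1938e+5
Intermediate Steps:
q(M, c) = 1/(6 + M)
T(v) = 11/2 (T(v) = -(-55)/(6 + 4) = -(-55)/10 = -5*(-11/10) = 11/2)
T(-185) - 419384 = 11/2 - 419384 = -838757/2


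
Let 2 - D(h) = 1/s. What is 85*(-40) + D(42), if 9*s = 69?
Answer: -78157/23 ≈ -3398.1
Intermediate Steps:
s = 23/3 (s = (⅑)*69 = 23/3 ≈ 7.6667)
D(h) = 43/23 (D(h) = 2 - 1/23/3 = 2 - 1*3/23 = 2 - 3/23 = 43/23)
85*(-40) + D(42) = 85*(-40) + 43/23 = -3400 + 43/23 = -78157/23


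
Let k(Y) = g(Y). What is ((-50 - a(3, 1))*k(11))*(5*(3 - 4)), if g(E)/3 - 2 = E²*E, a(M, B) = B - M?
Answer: 959760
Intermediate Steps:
g(E) = 6 + 3*E³ (g(E) = 6 + 3*(E²*E) = 6 + 3*E³)
k(Y) = 6 + 3*Y³
((-50 - a(3, 1))*k(11))*(5*(3 - 4)) = ((-50 - (1 - 1*3))*(6 + 3*11³))*(5*(3 - 4)) = ((-50 - (1 - 3))*(6 + 3*1331))*(5*(-1)) = ((-50 - 1*(-2))*(6 + 3993))*(-5) = ((-50 + 2)*3999)*(-5) = -48*3999*(-5) = -191952*(-5) = 959760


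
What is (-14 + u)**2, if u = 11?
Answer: 9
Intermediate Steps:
(-14 + u)**2 = (-14 + 11)**2 = (-3)**2 = 9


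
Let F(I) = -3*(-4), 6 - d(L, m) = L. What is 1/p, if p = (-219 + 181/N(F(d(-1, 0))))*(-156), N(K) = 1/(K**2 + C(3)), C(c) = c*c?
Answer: -1/4285944 ≈ -2.3332e-7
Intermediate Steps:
d(L, m) = 6 - L
C(c) = c**2
F(I) = 12
N(K) = 1/(9 + K**2) (N(K) = 1/(K**2 + 3**2) = 1/(K**2 + 9) = 1/(9 + K**2))
p = -4285944 (p = (-219 + 181/(1/(9 + 12**2)))*(-156) = (-219 + 181/(1/(9 + 144)))*(-156) = (-219 + 181/(1/153))*(-156) = (-219 + 181*153)*(-156) = (-219 + 27693)*(-156) = 27474*(-156) = -4285944)
1/p = 1/(-4285944) = -1/4285944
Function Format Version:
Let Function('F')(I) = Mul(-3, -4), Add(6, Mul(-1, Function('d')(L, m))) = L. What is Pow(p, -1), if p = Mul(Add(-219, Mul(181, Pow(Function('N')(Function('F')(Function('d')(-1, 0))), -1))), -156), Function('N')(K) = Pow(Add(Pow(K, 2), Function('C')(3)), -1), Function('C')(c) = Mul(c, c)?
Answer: Rational(-1, 4285944) ≈ -2.3332e-7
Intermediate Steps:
Function('d')(L, m) = Add(6, Mul(-1, L))
Function('C')(c) = Pow(c, 2)
Function('F')(I) = 12
Function('N')(K) = Pow(Add(9, Pow(K, 2)), -1) (Function('N')(K) = Pow(Add(Pow(K, 2), Pow(3, 2)), -1) = Pow(Add(Pow(K, 2), 9), -1) = Pow(Add(9, Pow(K, 2)), -1))
p = -4285944 (p = Mul(Add(-219, Mul(181, Pow(Pow(Add(9, Pow(12, 2)), -1), -1))), -156) = Mul(Add(-219, Mul(181, Pow(Pow(Add(9, 144), -1), -1))), -156) = Mul(Add(-219, Mul(181, Pow(Pow(153, -1), -1))), -156) = Mul(Add(-219, Mul(181, Pow(Rational(1, 153), -1))), -156) = Mul(Add(-219, Mul(181, 153)), -156) = Mul(Add(-219, 27693), -156) = Mul(27474, -156) = -4285944)
Pow(p, -1) = Pow(-4285944, -1) = Rational(-1, 4285944)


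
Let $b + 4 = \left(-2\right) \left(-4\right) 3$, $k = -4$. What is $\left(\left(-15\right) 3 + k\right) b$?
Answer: $-980$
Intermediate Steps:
$b = 20$ ($b = -4 + \left(-2\right) \left(-4\right) 3 = -4 + 8 \cdot 3 = -4 + 24 = 20$)
$\left(\left(-15\right) 3 + k\right) b = \left(\left(-15\right) 3 - 4\right) 20 = \left(-45 - 4\right) 20 = \left(-49\right) 20 = -980$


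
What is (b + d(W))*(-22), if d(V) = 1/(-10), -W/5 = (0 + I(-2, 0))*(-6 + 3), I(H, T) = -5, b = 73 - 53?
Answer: -2189/5 ≈ -437.80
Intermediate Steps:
b = 20
W = -75 (W = -5*(0 - 5)*(-6 + 3) = -(-25)*(-3) = -5*15 = -75)
d(V) = -⅒
(b + d(W))*(-22) = (20 - ⅒)*(-22) = (199/10)*(-22) = -2189/5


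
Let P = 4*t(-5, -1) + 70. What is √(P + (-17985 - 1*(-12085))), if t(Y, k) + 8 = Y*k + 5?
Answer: I*√5822 ≈ 76.302*I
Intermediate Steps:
t(Y, k) = -3 + Y*k (t(Y, k) = -8 + (Y*k + 5) = -8 + (5 + Y*k) = -3 + Y*k)
P = 78 (P = 4*(-3 - 5*(-1)) + 70 = 4*(-3 + 5) + 70 = 4*2 + 70 = 8 + 70 = 78)
√(P + (-17985 - 1*(-12085))) = √(78 + (-17985 - 1*(-12085))) = √(78 + (-17985 + 12085)) = √(78 - 5900) = √(-5822) = I*√5822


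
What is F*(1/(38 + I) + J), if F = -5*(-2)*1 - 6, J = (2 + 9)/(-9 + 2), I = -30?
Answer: -81/14 ≈ -5.7857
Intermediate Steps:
J = -11/7 (J = 11/(-7) = 11*(-⅐) = -11/7 ≈ -1.5714)
F = 4 (F = 10*1 - 6 = 10 - 6 = 4)
F*(1/(38 + I) + J) = 4*(1/(38 - 30) - 11/7) = 4*(1/8 - 11/7) = 4*(⅛ - 11/7) = 4*(-81/56) = -81/14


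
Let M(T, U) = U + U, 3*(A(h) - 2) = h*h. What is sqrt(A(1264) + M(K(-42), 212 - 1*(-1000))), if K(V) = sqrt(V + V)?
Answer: sqrt(4814922)/3 ≈ 731.43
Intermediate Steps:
A(h) = 2 + h**2/3 (A(h) = 2 + (h*h)/3 = 2 + h**2/3)
K(V) = sqrt(2)*sqrt(V) (K(V) = sqrt(2*V) = sqrt(2)*sqrt(V))
M(T, U) = 2*U
sqrt(A(1264) + M(K(-42), 212 - 1*(-1000))) = sqrt((2 + (1/3)*1264**2) + 2*(212 - 1*(-1000))) = sqrt((2 + (1/3)*1597696) + 2*(212 + 1000)) = sqrt((2 + 1597696/3) + 2*1212) = sqrt(1597702/3 + 2424) = sqrt(1604974/3) = sqrt(4814922)/3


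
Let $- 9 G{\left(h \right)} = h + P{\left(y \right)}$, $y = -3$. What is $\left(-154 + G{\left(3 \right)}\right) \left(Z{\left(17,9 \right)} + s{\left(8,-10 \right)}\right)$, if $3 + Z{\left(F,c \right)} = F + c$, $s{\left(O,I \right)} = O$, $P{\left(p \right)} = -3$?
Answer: $-4774$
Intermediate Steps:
$G{\left(h \right)} = \frac{1}{3} - \frac{h}{9}$ ($G{\left(h \right)} = - \frac{h - 3}{9} = - \frac{-3 + h}{9} = \frac{1}{3} - \frac{h}{9}$)
$Z{\left(F,c \right)} = -3 + F + c$ ($Z{\left(F,c \right)} = -3 + \left(F + c\right) = -3 + F + c$)
$\left(-154 + G{\left(3 \right)}\right) \left(Z{\left(17,9 \right)} + s{\left(8,-10 \right)}\right) = \left(-154 + \left(\frac{1}{3} - \frac{1}{3}\right)\right) \left(\left(-3 + 17 + 9\right) + 8\right) = \left(-154 + \left(\frac{1}{3} - \frac{1}{3}\right)\right) \left(23 + 8\right) = \left(-154 + 0\right) 31 = \left(-154\right) 31 = -4774$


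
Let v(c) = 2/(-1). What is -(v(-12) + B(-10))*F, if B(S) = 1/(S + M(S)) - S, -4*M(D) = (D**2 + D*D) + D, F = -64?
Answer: 58752/115 ≈ 510.89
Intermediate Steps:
M(D) = -D**2/2 - D/4 (M(D) = -((D**2 + D*D) + D)/4 = -((D**2 + D**2) + D)/4 = -(2*D**2 + D)/4 = -(D + 2*D**2)/4 = -D**2/2 - D/4)
v(c) = -2 (v(c) = 2*(-1) = -2)
B(S) = 1/(S - S*(1 + 2*S)/4) - S
-(v(-12) + B(-10))*F = -(-2 + (-4 - 2*(-10)**3 + 3*(-10)**2)/((-10)*(-3 + 2*(-10))))*(-64) = -(-2 - (-4 - 2*(-1000) + 3*100)/(10*(-3 - 20)))*(-64) = -(-2 - 1/10*(-4 + 2000 + 300)/(-23))*(-64) = -(-2 - 1/10*(-1/23)*2296)*(-64) = -(-2 + 1148/115)*(-64) = -918*(-64)/115 = -1*(-58752/115) = 58752/115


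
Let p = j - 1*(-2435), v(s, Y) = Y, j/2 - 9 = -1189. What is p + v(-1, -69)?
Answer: 6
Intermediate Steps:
j = -2360 (j = 18 + 2*(-1189) = 18 - 2378 = -2360)
p = 75 (p = -2360 - 1*(-2435) = -2360 + 2435 = 75)
p + v(-1, -69) = 75 - 69 = 6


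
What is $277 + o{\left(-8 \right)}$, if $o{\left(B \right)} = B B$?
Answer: $341$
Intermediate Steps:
$o{\left(B \right)} = B^{2}$
$277 + o{\left(-8 \right)} = 277 + \left(-8\right)^{2} = 277 + 64 = 341$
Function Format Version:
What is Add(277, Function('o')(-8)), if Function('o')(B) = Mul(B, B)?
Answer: 341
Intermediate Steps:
Function('o')(B) = Pow(B, 2)
Add(277, Function('o')(-8)) = Add(277, Pow(-8, 2)) = Add(277, 64) = 341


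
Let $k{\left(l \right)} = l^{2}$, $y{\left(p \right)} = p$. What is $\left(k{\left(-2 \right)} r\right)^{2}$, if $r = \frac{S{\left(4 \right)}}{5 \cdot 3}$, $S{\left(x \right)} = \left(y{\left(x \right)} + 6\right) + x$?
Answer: $\frac{3136}{225} \approx 13.938$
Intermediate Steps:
$S{\left(x \right)} = 6 + 2 x$ ($S{\left(x \right)} = \left(x + 6\right) + x = \left(6 + x\right) + x = 6 + 2 x$)
$r = \frac{14}{15}$ ($r = \frac{6 + 2 \cdot 4}{5 \cdot 3} = \frac{6 + 8}{15} = 14 \cdot \frac{1}{15} = \frac{14}{15} \approx 0.93333$)
$\left(k{\left(-2 \right)} r\right)^{2} = \left(\left(-2\right)^{2} \cdot \frac{14}{15}\right)^{2} = \left(4 \cdot \frac{14}{15}\right)^{2} = \left(\frac{56}{15}\right)^{2} = \frac{3136}{225}$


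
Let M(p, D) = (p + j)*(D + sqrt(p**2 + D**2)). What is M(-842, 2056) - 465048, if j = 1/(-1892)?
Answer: -1038803114/473 - 7965325*sqrt(49361)/946 ≈ -4.0669e+6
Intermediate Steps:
j = -1/1892 ≈ -0.00052854
M(p, D) = (-1/1892 + p)*(D + sqrt(D**2 + p**2)) (M(p, D) = (p - 1/1892)*(D + sqrt(p**2 + D**2)) = (-1/1892 + p)*(D + sqrt(D**2 + p**2)))
M(-842, 2056) - 465048 = (-1/1892*2056 - sqrt(2056**2 + (-842)**2)/1892 + 2056*(-842) - 842*sqrt(2056**2 + (-842)**2)) - 465048 = (-514/473 - sqrt(4227136 + 708964)/1892 - 1731152 - 842*sqrt(4227136 + 708964)) - 465048 = (-514/473 - 5*sqrt(49361)/946 - 1731152 - 8420*sqrt(49361)) - 465048 = (-818835410/473 - 7965325*sqrt(49361)/946) - 465048 = -1038803114/473 - 7965325*sqrt(49361)/946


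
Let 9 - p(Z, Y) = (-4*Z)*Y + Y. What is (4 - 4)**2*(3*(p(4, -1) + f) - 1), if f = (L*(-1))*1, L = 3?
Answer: 0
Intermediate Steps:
p(Z, Y) = 9 - Y + 4*Y*Z (p(Z, Y) = 9 - ((-4*Z)*Y + Y) = 9 - (-4*Y*Z + Y) = 9 - (Y - 4*Y*Z) = 9 + (-Y + 4*Y*Z) = 9 - Y + 4*Y*Z)
f = -3 (f = (3*(-1))*1 = -3*1 = -3)
(4 - 4)**2*(3*(p(4, -1) + f) - 1) = (4 - 4)**2*(3*((9 - 1*(-1) + 4*(-1)*4) - 3) - 1) = 0**2*(3*((9 + 1 - 16) - 3) - 1) = 0*(3*(-6 - 3) - 1) = 0*(3*(-9) - 1) = 0*(-27 - 1) = 0*(-28) = 0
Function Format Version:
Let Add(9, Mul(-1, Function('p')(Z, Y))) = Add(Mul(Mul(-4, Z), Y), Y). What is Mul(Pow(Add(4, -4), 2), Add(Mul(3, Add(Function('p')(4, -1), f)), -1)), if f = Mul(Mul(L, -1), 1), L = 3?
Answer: 0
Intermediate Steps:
Function('p')(Z, Y) = Add(9, Mul(-1, Y), Mul(4, Y, Z)) (Function('p')(Z, Y) = Add(9, Mul(-1, Add(Mul(Mul(-4, Z), Y), Y))) = Add(9, Mul(-1, Add(Mul(-4, Y, Z), Y))) = Add(9, Mul(-1, Add(Y, Mul(-4, Y, Z)))) = Add(9, Add(Mul(-1, Y), Mul(4, Y, Z))) = Add(9, Mul(-1, Y), Mul(4, Y, Z)))
f = -3 (f = Mul(Mul(3, -1), 1) = Mul(-3, 1) = -3)
Mul(Pow(Add(4, -4), 2), Add(Mul(3, Add(Function('p')(4, -1), f)), -1)) = Mul(Pow(Add(4, -4), 2), Add(Mul(3, Add(Add(9, Mul(-1, -1), Mul(4, -1, 4)), -3)), -1)) = Mul(Pow(0, 2), Add(Mul(3, Add(Add(9, 1, -16), -3)), -1)) = Mul(0, Add(Mul(3, Add(-6, -3)), -1)) = Mul(0, Add(Mul(3, -9), -1)) = Mul(0, Add(-27, -1)) = Mul(0, -28) = 0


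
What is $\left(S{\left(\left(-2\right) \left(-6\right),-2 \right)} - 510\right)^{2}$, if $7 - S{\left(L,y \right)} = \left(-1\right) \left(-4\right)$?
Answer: $257049$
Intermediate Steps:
$S{\left(L,y \right)} = 3$ ($S{\left(L,y \right)} = 7 - \left(-1\right) \left(-4\right) = 7 - 4 = 3$)
$\left(S{\left(\left(-2\right) \left(-6\right),-2 \right)} - 510\right)^{2} = \left(3 - 510\right)^{2} = \left(-507\right)^{2} = 257049$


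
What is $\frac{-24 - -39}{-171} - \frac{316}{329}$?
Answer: $- \frac{19657}{18753} \approx -1.0482$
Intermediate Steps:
$\frac{-24 - -39}{-171} - \frac{316}{329} = \left(-24 + 39\right) \left(- \frac{1}{171}\right) - \frac{316}{329} = 15 \left(- \frac{1}{171}\right) - \frac{316}{329} = - \frac{5}{57} - \frac{316}{329} = - \frac{19657}{18753}$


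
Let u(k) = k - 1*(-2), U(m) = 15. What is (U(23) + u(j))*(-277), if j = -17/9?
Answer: -37672/9 ≈ -4185.8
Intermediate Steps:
j = -17/9 (j = -17*⅑ = -17/9 ≈ -1.8889)
u(k) = 2 + k (u(k) = k + 2 = 2 + k)
(U(23) + u(j))*(-277) = (15 + (2 - 17/9))*(-277) = (15 + ⅑)*(-277) = (136/9)*(-277) = -37672/9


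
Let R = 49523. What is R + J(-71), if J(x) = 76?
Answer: 49599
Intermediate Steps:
R + J(-71) = 49523 + 76 = 49599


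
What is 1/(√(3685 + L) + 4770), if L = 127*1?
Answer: 2385/11374544 - √953/11374544 ≈ 0.00020696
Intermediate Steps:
L = 127
1/(√(3685 + L) + 4770) = 1/(√(3685 + 127) + 4770) = 1/(√3812 + 4770) = 1/(2*√953 + 4770) = 1/(4770 + 2*√953)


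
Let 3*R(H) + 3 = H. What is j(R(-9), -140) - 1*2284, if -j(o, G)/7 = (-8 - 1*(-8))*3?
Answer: -2284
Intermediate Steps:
R(H) = -1 + H/3
j(o, G) = 0 (j(o, G) = -7*(-8 - 1*(-8))*3 = -7*(-8 + 8)*3 = -0*3 = -7*0 = 0)
j(R(-9), -140) - 1*2284 = 0 - 1*2284 = 0 - 2284 = -2284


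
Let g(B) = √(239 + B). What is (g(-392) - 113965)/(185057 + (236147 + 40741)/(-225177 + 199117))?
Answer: -742481975/1205577133 + 19545*I*√17/1205577133 ≈ -0.61587 + 6.6844e-5*I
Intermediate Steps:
(g(-392) - 113965)/(185057 + (236147 + 40741)/(-225177 + 199117)) = (√(239 - 392) - 113965)/(185057 + (236147 + 40741)/(-225177 + 199117)) = (√(-153) - 113965)/(185057 + 276888/(-26060)) = (3*I*√17 - 113965)/(185057 + 276888*(-1/26060)) = (-113965 + 3*I*√17)/(185057 - 69222/6515) = (-113965 + 3*I*√17)/(1205577133/6515) = (-113965 + 3*I*√17)*(6515/1205577133) = -742481975/1205577133 + 19545*I*√17/1205577133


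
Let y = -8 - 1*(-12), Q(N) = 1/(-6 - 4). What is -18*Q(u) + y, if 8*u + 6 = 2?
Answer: 29/5 ≈ 5.8000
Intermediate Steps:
u = -½ (u = -¾ + (⅛)*2 = -¾ + ¼ = -½ ≈ -0.50000)
Q(N) = -⅒ (Q(N) = 1/(-10) = -⅒)
y = 4 (y = -8 + 12 = 4)
-18*Q(u) + y = -18*(-⅒) + 4 = 9/5 + 4 = 29/5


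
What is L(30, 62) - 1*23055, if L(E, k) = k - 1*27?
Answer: -23020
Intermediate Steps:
L(E, k) = -27 + k (L(E, k) = k - 27 = -27 + k)
L(30, 62) - 1*23055 = (-27 + 62) - 1*23055 = 35 - 23055 = -23020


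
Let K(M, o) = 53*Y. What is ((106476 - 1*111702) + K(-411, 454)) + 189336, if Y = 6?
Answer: 184428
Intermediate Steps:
K(M, o) = 318 (K(M, o) = 53*6 = 318)
((106476 - 1*111702) + K(-411, 454)) + 189336 = ((106476 - 1*111702) + 318) + 189336 = ((106476 - 111702) + 318) + 189336 = (-5226 + 318) + 189336 = -4908 + 189336 = 184428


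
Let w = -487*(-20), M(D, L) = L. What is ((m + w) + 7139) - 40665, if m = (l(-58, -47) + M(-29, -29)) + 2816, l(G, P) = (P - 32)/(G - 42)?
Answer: -2099821/100 ≈ -20998.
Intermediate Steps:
w = 9740
l(G, P) = (-32 + P)/(-42 + G)
m = 278779/100 (m = ((-32 - 47)/(-42 - 58) - 29) + 2816 = (-79/(-100) - 29) + 2816 = (-1/100*(-79) - 29) + 2816 = (79/100 - 29) + 2816 = -2821/100 + 2816 = 278779/100 ≈ 2787.8)
((m + w) + 7139) - 40665 = ((278779/100 + 9740) + 7139) - 40665 = (1252779/100 + 7139) - 40665 = 1966679/100 - 40665 = -2099821/100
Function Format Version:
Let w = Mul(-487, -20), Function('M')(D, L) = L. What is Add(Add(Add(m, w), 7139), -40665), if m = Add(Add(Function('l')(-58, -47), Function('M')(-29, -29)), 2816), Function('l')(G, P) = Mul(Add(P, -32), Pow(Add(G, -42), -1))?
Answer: Rational(-2099821, 100) ≈ -20998.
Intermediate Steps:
w = 9740
Function('l')(G, P) = Mul(Pow(Add(-42, G), -1), Add(-32, P)) (Function('l')(G, P) = Mul(Add(-32, P), Pow(Add(-42, G), -1)) = Mul(Pow(Add(-42, G), -1), Add(-32, P)))
m = Rational(278779, 100) (m = Add(Add(Mul(Pow(Add(-42, -58), -1), Add(-32, -47)), -29), 2816) = Add(Add(Mul(Pow(-100, -1), -79), -29), 2816) = Add(Add(Mul(Rational(-1, 100), -79), -29), 2816) = Add(Add(Rational(79, 100), -29), 2816) = Add(Rational(-2821, 100), 2816) = Rational(278779, 100) ≈ 2787.8)
Add(Add(Add(m, w), 7139), -40665) = Add(Add(Add(Rational(278779, 100), 9740), 7139), -40665) = Add(Add(Rational(1252779, 100), 7139), -40665) = Add(Rational(1966679, 100), -40665) = Rational(-2099821, 100)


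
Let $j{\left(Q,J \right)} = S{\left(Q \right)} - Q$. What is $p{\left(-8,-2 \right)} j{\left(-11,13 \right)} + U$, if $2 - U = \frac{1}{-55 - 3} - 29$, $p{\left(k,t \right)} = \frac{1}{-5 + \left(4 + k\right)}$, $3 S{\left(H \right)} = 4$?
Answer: $\frac{46427}{1566} \approx 29.647$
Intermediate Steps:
$S{\left(H \right)} = \frac{4}{3}$ ($S{\left(H \right)} = \frac{1}{3} \cdot 4 = \frac{4}{3}$)
$p{\left(k,t \right)} = \frac{1}{-1 + k}$
$j{\left(Q,J \right)} = \frac{4}{3} - Q$
$U = \frac{1799}{58}$ ($U = 2 - \left(\frac{1}{-55 - 3} - 29\right) = 2 - \left(\frac{1}{-58} - 29\right) = 2 - \left(- \frac{1}{58} - 29\right) = 2 - - \frac{1683}{58} = 2 + \frac{1683}{58} = \frac{1799}{58} \approx 31.017$)
$p{\left(-8,-2 \right)} j{\left(-11,13 \right)} + U = \frac{\frac{4}{3} - -11}{-1 - 8} + \frac{1799}{58} = \frac{\frac{4}{3} + 11}{-9} + \frac{1799}{58} = \left(- \frac{1}{9}\right) \frac{37}{3} + \frac{1799}{58} = - \frac{37}{27} + \frac{1799}{58} = \frac{46427}{1566}$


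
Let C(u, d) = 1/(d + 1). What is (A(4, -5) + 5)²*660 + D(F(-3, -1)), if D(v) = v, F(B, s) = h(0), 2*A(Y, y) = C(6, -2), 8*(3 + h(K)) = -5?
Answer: 106891/8 ≈ 13361.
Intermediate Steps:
h(K) = -29/8 (h(K) = -3 + (⅛)*(-5) = -3 - 5/8 = -29/8)
C(u, d) = 1/(1 + d)
A(Y, y) = -½ (A(Y, y) = 1/(2*(1 - 2)) = (½)/(-1) = (½)*(-1) = -½)
F(B, s) = -29/8
(A(4, -5) + 5)²*660 + D(F(-3, -1)) = (-½ + 5)²*660 - 29/8 = (9/2)²*660 - 29/8 = (81/4)*660 - 29/8 = 13365 - 29/8 = 106891/8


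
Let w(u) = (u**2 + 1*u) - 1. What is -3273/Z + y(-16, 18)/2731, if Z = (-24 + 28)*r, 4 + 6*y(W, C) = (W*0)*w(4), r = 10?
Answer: -26815769/327720 ≈ -81.825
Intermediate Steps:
w(u) = -1 + u + u**2 (w(u) = (u**2 + u) - 1 = (u + u**2) - 1 = -1 + u + u**2)
y(W, C) = -2/3 (y(W, C) = -2/3 + ((W*0)*(-1 + 4 + 4**2))/6 = -2/3 + (0*(-1 + 4 + 16))/6 = -2/3 + (0*19)/6 = -2/3 + (1/6)*0 = -2/3 + 0 = -2/3)
Z = 40 (Z = (-24 + 28)*10 = 4*10 = 40)
-3273/Z + y(-16, 18)/2731 = -3273/40 - 2/3/2731 = -3273*1/40 - 2/3*1/2731 = -3273/40 - 2/8193 = -26815769/327720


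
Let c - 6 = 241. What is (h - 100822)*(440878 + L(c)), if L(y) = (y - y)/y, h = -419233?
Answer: -229280808290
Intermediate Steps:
c = 247 (c = 6 + 241 = 247)
L(y) = 0 (L(y) = 0/y = 0)
(h - 100822)*(440878 + L(c)) = (-419233 - 100822)*(440878 + 0) = -520055*440878 = -229280808290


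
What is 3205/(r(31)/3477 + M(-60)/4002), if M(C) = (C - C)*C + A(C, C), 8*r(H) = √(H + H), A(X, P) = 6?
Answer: 827014696858080/373073369 - 19830989459460*√62/373073369 ≈ 1.7982e+6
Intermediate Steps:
r(H) = √2*√H/8 (r(H) = √(H + H)/8 = √(2*H)/8 = (√2*√H)/8 = √2*√H/8)
M(C) = 6 (M(C) = (C - C)*C + 6 = 0*C + 6 = 0 + 6 = 6)
3205/(r(31)/3477 + M(-60)/4002) = 3205/((√2*√31/8)/3477 + 6/4002) = 3205/((√62/8)*(1/3477) + 6*(1/4002)) = 3205/(√62/27816 + 1/667) = 3205/(1/667 + √62/27816)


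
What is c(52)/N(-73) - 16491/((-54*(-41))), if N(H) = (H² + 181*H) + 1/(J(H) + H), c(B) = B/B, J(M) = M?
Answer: -6327512053/849485970 ≈ -7.4486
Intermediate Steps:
c(B) = 1
N(H) = H² + 1/(2*H) + 181*H (N(H) = (H² + 181*H) + 1/(H + H) = (H² + 181*H) + 1/(2*H) = H² + 1/(2*H) + 181*H)
c(52)/N(-73) - 16491/((-54*(-41))) = 1/((-73)² + (½)/(-73) + 181*(-73)) - 16491/((-54*(-41))) = 1/(5329 + (½)*(-1/73) - 13213) - 16491/2214 = 1/(5329 - 1/146 - 13213) - 16491*1/2214 = 1/(-1151065/146) - 5497/738 = 1*(-146/1151065) - 5497/738 = -146/1151065 - 5497/738 = -6327512053/849485970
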